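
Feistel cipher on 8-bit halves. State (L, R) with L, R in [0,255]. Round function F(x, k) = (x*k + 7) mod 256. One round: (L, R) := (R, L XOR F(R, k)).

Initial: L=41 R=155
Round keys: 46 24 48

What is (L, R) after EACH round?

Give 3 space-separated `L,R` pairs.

Round 1 (k=46): L=155 R=200
Round 2 (k=24): L=200 R=92
Round 3 (k=48): L=92 R=143

Answer: 155,200 200,92 92,143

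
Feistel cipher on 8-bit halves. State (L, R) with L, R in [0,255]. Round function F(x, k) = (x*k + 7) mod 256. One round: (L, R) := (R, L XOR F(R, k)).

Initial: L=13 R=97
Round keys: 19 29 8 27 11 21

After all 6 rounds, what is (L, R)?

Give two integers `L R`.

Answer: 19 138

Derivation:
Round 1 (k=19): L=97 R=55
Round 2 (k=29): L=55 R=35
Round 3 (k=8): L=35 R=40
Round 4 (k=27): L=40 R=28
Round 5 (k=11): L=28 R=19
Round 6 (k=21): L=19 R=138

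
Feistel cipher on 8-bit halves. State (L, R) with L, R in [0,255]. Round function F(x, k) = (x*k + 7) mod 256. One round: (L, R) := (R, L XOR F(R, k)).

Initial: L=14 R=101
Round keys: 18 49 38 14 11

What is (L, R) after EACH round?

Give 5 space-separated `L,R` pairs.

Answer: 101,47 47,99 99,150 150,88 88,89

Derivation:
Round 1 (k=18): L=101 R=47
Round 2 (k=49): L=47 R=99
Round 3 (k=38): L=99 R=150
Round 4 (k=14): L=150 R=88
Round 5 (k=11): L=88 R=89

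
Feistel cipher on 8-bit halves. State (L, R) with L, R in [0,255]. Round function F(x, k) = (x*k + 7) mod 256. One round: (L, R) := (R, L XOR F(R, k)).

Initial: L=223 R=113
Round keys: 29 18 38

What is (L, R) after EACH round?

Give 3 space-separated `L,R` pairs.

Answer: 113,11 11,188 188,228

Derivation:
Round 1 (k=29): L=113 R=11
Round 2 (k=18): L=11 R=188
Round 3 (k=38): L=188 R=228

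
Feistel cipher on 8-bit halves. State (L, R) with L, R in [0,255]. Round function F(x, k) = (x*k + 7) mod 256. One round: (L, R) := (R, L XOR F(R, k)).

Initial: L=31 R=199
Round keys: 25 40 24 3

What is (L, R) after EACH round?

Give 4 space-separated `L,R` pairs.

Round 1 (k=25): L=199 R=105
Round 2 (k=40): L=105 R=168
Round 3 (k=24): L=168 R=174
Round 4 (k=3): L=174 R=185

Answer: 199,105 105,168 168,174 174,185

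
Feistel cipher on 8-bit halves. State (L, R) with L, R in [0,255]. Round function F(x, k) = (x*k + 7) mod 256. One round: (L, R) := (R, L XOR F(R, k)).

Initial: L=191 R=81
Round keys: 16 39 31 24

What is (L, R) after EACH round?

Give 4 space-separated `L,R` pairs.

Answer: 81,168 168,206 206,81 81,81

Derivation:
Round 1 (k=16): L=81 R=168
Round 2 (k=39): L=168 R=206
Round 3 (k=31): L=206 R=81
Round 4 (k=24): L=81 R=81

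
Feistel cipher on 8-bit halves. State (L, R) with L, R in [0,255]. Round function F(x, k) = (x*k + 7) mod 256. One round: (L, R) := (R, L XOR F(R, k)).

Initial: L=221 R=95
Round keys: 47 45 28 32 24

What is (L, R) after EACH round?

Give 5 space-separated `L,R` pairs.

Answer: 95,165 165,87 87,46 46,144 144,169

Derivation:
Round 1 (k=47): L=95 R=165
Round 2 (k=45): L=165 R=87
Round 3 (k=28): L=87 R=46
Round 4 (k=32): L=46 R=144
Round 5 (k=24): L=144 R=169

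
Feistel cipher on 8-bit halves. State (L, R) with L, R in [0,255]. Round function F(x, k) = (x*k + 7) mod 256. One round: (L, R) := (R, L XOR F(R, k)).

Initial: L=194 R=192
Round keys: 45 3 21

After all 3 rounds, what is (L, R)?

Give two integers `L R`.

Answer: 214 144

Derivation:
Round 1 (k=45): L=192 R=5
Round 2 (k=3): L=5 R=214
Round 3 (k=21): L=214 R=144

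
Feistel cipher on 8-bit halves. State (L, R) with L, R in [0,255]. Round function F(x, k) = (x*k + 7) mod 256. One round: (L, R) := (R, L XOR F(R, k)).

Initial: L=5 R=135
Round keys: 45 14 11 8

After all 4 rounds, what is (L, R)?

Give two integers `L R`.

Round 1 (k=45): L=135 R=199
Round 2 (k=14): L=199 R=110
Round 3 (k=11): L=110 R=6
Round 4 (k=8): L=6 R=89

Answer: 6 89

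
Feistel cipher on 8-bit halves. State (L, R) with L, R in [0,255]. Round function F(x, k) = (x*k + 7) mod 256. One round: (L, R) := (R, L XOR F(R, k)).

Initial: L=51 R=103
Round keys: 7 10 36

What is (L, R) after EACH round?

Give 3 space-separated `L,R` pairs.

Answer: 103,235 235,82 82,100

Derivation:
Round 1 (k=7): L=103 R=235
Round 2 (k=10): L=235 R=82
Round 3 (k=36): L=82 R=100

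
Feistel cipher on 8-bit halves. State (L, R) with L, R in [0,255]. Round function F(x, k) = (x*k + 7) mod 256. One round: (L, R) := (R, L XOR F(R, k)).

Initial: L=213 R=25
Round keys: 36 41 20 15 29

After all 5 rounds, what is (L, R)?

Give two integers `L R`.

Round 1 (k=36): L=25 R=94
Round 2 (k=41): L=94 R=12
Round 3 (k=20): L=12 R=169
Round 4 (k=15): L=169 R=226
Round 5 (k=29): L=226 R=8

Answer: 226 8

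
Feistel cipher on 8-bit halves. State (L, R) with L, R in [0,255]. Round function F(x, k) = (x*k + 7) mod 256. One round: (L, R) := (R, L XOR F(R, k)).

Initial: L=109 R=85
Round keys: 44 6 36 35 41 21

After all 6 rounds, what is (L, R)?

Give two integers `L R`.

Round 1 (k=44): L=85 R=206
Round 2 (k=6): L=206 R=142
Round 3 (k=36): L=142 R=49
Round 4 (k=35): L=49 R=52
Round 5 (k=41): L=52 R=106
Round 6 (k=21): L=106 R=141

Answer: 106 141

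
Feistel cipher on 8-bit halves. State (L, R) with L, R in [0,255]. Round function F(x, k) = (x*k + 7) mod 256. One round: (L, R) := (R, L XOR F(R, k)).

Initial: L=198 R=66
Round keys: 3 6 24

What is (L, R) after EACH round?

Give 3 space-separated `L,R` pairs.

Answer: 66,11 11,11 11,4

Derivation:
Round 1 (k=3): L=66 R=11
Round 2 (k=6): L=11 R=11
Round 3 (k=24): L=11 R=4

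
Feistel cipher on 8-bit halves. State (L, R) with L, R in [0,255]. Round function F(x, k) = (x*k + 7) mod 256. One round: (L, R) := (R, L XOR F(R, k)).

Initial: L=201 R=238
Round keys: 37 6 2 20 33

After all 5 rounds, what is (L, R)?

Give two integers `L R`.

Answer: 58 76

Derivation:
Round 1 (k=37): L=238 R=164
Round 2 (k=6): L=164 R=49
Round 3 (k=2): L=49 R=205
Round 4 (k=20): L=205 R=58
Round 5 (k=33): L=58 R=76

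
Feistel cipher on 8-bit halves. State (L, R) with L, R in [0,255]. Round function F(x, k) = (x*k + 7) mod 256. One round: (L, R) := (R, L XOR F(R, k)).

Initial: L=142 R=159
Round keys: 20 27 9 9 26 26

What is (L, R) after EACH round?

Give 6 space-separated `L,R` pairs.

Round 1 (k=20): L=159 R=253
Round 2 (k=27): L=253 R=41
Round 3 (k=9): L=41 R=133
Round 4 (k=9): L=133 R=157
Round 5 (k=26): L=157 R=124
Round 6 (k=26): L=124 R=2

Answer: 159,253 253,41 41,133 133,157 157,124 124,2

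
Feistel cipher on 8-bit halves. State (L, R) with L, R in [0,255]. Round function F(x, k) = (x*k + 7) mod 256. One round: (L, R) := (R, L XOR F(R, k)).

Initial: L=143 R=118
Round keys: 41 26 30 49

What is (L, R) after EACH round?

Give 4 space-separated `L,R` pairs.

Answer: 118,98 98,141 141,239 239,75

Derivation:
Round 1 (k=41): L=118 R=98
Round 2 (k=26): L=98 R=141
Round 3 (k=30): L=141 R=239
Round 4 (k=49): L=239 R=75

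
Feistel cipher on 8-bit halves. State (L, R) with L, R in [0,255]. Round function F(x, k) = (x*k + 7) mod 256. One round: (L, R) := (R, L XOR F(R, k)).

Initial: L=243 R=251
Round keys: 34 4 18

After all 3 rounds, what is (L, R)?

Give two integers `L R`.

Round 1 (k=34): L=251 R=174
Round 2 (k=4): L=174 R=68
Round 3 (k=18): L=68 R=97

Answer: 68 97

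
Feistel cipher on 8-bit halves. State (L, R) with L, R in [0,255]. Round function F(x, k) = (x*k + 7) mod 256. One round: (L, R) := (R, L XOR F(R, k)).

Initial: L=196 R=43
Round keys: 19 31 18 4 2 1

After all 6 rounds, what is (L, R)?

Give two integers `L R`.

Round 1 (k=19): L=43 R=252
Round 2 (k=31): L=252 R=160
Round 3 (k=18): L=160 R=187
Round 4 (k=4): L=187 R=83
Round 5 (k=2): L=83 R=22
Round 6 (k=1): L=22 R=78

Answer: 22 78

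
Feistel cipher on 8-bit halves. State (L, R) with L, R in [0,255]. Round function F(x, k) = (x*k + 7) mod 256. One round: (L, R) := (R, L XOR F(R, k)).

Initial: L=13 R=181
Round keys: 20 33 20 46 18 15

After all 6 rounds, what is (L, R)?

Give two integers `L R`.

Round 1 (k=20): L=181 R=38
Round 2 (k=33): L=38 R=88
Round 3 (k=20): L=88 R=193
Round 4 (k=46): L=193 R=237
Round 5 (k=18): L=237 R=112
Round 6 (k=15): L=112 R=122

Answer: 112 122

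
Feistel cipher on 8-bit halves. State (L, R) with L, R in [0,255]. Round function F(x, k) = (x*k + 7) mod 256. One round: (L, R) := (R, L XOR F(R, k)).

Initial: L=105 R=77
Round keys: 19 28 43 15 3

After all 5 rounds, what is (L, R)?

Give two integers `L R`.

Answer: 143 42

Derivation:
Round 1 (k=19): L=77 R=215
Round 2 (k=28): L=215 R=198
Round 3 (k=43): L=198 R=158
Round 4 (k=15): L=158 R=143
Round 5 (k=3): L=143 R=42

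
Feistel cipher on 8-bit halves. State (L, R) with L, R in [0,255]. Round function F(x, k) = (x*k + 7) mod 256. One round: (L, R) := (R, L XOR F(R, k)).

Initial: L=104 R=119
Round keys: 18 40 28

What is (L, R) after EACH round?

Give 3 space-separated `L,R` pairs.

Round 1 (k=18): L=119 R=13
Round 2 (k=40): L=13 R=120
Round 3 (k=28): L=120 R=42

Answer: 119,13 13,120 120,42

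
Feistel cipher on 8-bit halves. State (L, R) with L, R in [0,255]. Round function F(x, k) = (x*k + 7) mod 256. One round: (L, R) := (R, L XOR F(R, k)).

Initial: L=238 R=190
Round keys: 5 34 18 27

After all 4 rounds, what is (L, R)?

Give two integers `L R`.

Answer: 206 114

Derivation:
Round 1 (k=5): L=190 R=83
Round 2 (k=34): L=83 R=179
Round 3 (k=18): L=179 R=206
Round 4 (k=27): L=206 R=114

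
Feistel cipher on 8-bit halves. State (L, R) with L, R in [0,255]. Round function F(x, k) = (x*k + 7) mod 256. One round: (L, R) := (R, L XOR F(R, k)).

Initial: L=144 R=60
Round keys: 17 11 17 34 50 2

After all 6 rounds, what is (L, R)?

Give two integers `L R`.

Round 1 (k=17): L=60 R=147
Round 2 (k=11): L=147 R=100
Round 3 (k=17): L=100 R=56
Round 4 (k=34): L=56 R=19
Round 5 (k=50): L=19 R=133
Round 6 (k=2): L=133 R=2

Answer: 133 2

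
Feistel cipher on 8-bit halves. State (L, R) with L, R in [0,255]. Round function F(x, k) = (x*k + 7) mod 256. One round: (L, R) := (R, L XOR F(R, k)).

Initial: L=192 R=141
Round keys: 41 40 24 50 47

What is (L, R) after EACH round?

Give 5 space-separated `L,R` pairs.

Round 1 (k=41): L=141 R=92
Round 2 (k=40): L=92 R=234
Round 3 (k=24): L=234 R=171
Round 4 (k=50): L=171 R=135
Round 5 (k=47): L=135 R=123

Answer: 141,92 92,234 234,171 171,135 135,123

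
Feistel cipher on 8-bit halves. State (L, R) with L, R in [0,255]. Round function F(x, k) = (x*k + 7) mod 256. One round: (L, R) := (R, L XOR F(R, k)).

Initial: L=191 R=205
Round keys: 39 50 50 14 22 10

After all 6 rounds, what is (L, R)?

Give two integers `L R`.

Answer: 243 154

Derivation:
Round 1 (k=39): L=205 R=253
Round 2 (k=50): L=253 R=188
Round 3 (k=50): L=188 R=66
Round 4 (k=14): L=66 R=31
Round 5 (k=22): L=31 R=243
Round 6 (k=10): L=243 R=154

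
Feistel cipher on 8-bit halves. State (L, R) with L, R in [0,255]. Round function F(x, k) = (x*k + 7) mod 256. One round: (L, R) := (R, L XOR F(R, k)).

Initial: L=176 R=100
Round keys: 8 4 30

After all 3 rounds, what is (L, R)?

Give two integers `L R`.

Round 1 (k=8): L=100 R=151
Round 2 (k=4): L=151 R=7
Round 3 (k=30): L=7 R=78

Answer: 7 78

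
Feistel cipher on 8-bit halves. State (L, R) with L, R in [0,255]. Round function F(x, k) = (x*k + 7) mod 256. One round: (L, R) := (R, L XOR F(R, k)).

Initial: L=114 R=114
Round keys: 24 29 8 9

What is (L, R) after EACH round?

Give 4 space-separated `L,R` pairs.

Round 1 (k=24): L=114 R=197
Round 2 (k=29): L=197 R=42
Round 3 (k=8): L=42 R=146
Round 4 (k=9): L=146 R=3

Answer: 114,197 197,42 42,146 146,3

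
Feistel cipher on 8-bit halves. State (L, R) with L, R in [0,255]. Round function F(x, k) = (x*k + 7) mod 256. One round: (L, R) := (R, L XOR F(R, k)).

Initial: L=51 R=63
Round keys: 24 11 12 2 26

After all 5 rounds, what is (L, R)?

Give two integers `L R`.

Round 1 (k=24): L=63 R=220
Round 2 (k=11): L=220 R=68
Round 3 (k=12): L=68 R=235
Round 4 (k=2): L=235 R=153
Round 5 (k=26): L=153 R=122

Answer: 153 122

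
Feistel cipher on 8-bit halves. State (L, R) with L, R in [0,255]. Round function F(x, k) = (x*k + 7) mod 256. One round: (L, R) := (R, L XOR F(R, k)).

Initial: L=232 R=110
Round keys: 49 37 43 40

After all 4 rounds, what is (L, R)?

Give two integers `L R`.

Answer: 164 81

Derivation:
Round 1 (k=49): L=110 R=253
Round 2 (k=37): L=253 R=246
Round 3 (k=43): L=246 R=164
Round 4 (k=40): L=164 R=81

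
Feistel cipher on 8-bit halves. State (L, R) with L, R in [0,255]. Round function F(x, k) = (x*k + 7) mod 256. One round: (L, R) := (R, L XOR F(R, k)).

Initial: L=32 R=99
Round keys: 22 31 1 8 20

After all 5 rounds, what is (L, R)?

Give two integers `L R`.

Answer: 114 98

Derivation:
Round 1 (k=22): L=99 R=169
Round 2 (k=31): L=169 R=29
Round 3 (k=1): L=29 R=141
Round 4 (k=8): L=141 R=114
Round 5 (k=20): L=114 R=98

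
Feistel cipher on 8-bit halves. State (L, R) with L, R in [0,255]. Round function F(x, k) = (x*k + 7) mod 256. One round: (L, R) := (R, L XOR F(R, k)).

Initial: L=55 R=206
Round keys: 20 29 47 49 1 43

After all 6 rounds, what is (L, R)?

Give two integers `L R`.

Round 1 (k=20): L=206 R=40
Round 2 (k=29): L=40 R=65
Round 3 (k=47): L=65 R=222
Round 4 (k=49): L=222 R=196
Round 5 (k=1): L=196 R=21
Round 6 (k=43): L=21 R=74

Answer: 21 74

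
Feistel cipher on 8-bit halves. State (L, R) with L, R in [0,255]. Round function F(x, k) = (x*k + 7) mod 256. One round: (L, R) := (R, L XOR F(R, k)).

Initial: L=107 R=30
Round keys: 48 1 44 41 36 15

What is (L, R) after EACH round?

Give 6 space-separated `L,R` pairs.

Round 1 (k=48): L=30 R=204
Round 2 (k=1): L=204 R=205
Round 3 (k=44): L=205 R=143
Round 4 (k=41): L=143 R=35
Round 5 (k=36): L=35 R=124
Round 6 (k=15): L=124 R=104

Answer: 30,204 204,205 205,143 143,35 35,124 124,104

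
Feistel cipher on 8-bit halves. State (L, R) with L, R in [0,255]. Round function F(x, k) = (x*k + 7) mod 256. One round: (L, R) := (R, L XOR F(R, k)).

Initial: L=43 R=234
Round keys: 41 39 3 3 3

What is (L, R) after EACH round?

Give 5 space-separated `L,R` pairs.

Answer: 234,170 170,7 7,182 182,46 46,39

Derivation:
Round 1 (k=41): L=234 R=170
Round 2 (k=39): L=170 R=7
Round 3 (k=3): L=7 R=182
Round 4 (k=3): L=182 R=46
Round 5 (k=3): L=46 R=39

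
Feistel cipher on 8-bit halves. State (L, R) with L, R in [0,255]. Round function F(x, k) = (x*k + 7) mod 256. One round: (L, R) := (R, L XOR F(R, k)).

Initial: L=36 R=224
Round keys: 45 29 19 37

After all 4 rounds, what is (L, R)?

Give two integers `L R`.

Round 1 (k=45): L=224 R=67
Round 2 (k=29): L=67 R=126
Round 3 (k=19): L=126 R=34
Round 4 (k=37): L=34 R=143

Answer: 34 143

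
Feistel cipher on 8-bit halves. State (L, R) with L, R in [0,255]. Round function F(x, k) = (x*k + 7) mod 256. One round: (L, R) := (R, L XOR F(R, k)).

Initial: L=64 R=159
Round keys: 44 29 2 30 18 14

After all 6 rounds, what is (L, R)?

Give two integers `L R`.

Round 1 (k=44): L=159 R=27
Round 2 (k=29): L=27 R=137
Round 3 (k=2): L=137 R=2
Round 4 (k=30): L=2 R=202
Round 5 (k=18): L=202 R=57
Round 6 (k=14): L=57 R=239

Answer: 57 239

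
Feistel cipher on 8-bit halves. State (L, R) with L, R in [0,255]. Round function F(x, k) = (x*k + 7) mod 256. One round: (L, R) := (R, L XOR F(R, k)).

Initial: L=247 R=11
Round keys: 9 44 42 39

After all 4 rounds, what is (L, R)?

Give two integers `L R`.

Answer: 202 197

Derivation:
Round 1 (k=9): L=11 R=157
Round 2 (k=44): L=157 R=8
Round 3 (k=42): L=8 R=202
Round 4 (k=39): L=202 R=197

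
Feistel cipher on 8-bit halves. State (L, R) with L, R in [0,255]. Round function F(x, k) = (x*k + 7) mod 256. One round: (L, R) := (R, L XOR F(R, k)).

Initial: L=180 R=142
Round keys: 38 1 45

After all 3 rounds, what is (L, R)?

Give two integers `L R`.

Round 1 (k=38): L=142 R=175
Round 2 (k=1): L=175 R=56
Round 3 (k=45): L=56 R=112

Answer: 56 112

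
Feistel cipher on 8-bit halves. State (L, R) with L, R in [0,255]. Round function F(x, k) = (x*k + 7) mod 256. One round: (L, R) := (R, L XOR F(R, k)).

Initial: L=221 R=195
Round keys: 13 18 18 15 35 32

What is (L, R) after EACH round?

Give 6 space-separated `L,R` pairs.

Round 1 (k=13): L=195 R=51
Round 2 (k=18): L=51 R=94
Round 3 (k=18): L=94 R=144
Round 4 (k=15): L=144 R=41
Round 5 (k=35): L=41 R=50
Round 6 (k=32): L=50 R=110

Answer: 195,51 51,94 94,144 144,41 41,50 50,110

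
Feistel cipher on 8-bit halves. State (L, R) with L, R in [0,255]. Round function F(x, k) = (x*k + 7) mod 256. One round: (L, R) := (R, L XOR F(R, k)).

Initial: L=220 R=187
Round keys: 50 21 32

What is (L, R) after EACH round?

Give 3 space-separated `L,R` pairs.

Round 1 (k=50): L=187 R=81
Round 2 (k=21): L=81 R=23
Round 3 (k=32): L=23 R=182

Answer: 187,81 81,23 23,182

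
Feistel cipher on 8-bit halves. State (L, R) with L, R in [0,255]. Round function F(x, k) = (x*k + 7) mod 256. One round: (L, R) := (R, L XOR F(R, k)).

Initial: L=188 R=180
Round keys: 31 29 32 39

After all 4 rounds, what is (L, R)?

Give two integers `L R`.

Answer: 168 177

Derivation:
Round 1 (k=31): L=180 R=111
Round 2 (k=29): L=111 R=46
Round 3 (k=32): L=46 R=168
Round 4 (k=39): L=168 R=177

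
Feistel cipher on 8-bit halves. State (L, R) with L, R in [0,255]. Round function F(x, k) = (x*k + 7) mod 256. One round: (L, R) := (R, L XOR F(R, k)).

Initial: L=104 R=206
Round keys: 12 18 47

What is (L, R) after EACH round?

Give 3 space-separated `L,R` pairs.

Answer: 206,199 199,203 203,139

Derivation:
Round 1 (k=12): L=206 R=199
Round 2 (k=18): L=199 R=203
Round 3 (k=47): L=203 R=139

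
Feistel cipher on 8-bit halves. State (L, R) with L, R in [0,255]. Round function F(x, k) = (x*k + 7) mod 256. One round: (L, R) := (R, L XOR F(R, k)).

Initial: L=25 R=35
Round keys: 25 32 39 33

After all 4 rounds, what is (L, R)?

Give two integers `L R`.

Answer: 8 75

Derivation:
Round 1 (k=25): L=35 R=107
Round 2 (k=32): L=107 R=68
Round 3 (k=39): L=68 R=8
Round 4 (k=33): L=8 R=75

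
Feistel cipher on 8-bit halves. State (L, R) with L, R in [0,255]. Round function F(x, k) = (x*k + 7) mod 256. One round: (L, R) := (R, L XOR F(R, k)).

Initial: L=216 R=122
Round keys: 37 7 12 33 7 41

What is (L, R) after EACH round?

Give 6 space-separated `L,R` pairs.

Round 1 (k=37): L=122 R=113
Round 2 (k=7): L=113 R=100
Round 3 (k=12): L=100 R=198
Round 4 (k=33): L=198 R=233
Round 5 (k=7): L=233 R=160
Round 6 (k=41): L=160 R=78

Answer: 122,113 113,100 100,198 198,233 233,160 160,78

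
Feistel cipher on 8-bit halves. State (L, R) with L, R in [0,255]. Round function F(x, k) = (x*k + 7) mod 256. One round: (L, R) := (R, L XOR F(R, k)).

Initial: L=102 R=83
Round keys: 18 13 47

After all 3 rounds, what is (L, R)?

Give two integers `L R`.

Answer: 213 153

Derivation:
Round 1 (k=18): L=83 R=187
Round 2 (k=13): L=187 R=213
Round 3 (k=47): L=213 R=153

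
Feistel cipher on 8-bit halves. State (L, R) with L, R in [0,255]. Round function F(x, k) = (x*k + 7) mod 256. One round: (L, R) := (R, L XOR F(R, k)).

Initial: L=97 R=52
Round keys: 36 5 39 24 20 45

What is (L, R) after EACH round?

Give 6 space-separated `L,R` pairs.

Round 1 (k=36): L=52 R=54
Round 2 (k=5): L=54 R=33
Round 3 (k=39): L=33 R=56
Round 4 (k=24): L=56 R=102
Round 5 (k=20): L=102 R=199
Round 6 (k=45): L=199 R=100

Answer: 52,54 54,33 33,56 56,102 102,199 199,100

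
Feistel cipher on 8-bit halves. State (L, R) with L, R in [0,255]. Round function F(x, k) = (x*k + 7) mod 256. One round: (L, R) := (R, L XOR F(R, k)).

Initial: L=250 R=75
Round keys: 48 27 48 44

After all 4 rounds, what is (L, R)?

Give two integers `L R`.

Answer: 154 50

Derivation:
Round 1 (k=48): L=75 R=237
Round 2 (k=27): L=237 R=77
Round 3 (k=48): L=77 R=154
Round 4 (k=44): L=154 R=50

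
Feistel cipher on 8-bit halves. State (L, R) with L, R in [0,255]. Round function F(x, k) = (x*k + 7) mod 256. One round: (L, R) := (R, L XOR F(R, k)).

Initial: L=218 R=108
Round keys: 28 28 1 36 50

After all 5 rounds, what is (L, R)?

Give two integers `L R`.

Round 1 (k=28): L=108 R=13
Round 2 (k=28): L=13 R=31
Round 3 (k=1): L=31 R=43
Round 4 (k=36): L=43 R=12
Round 5 (k=50): L=12 R=116

Answer: 12 116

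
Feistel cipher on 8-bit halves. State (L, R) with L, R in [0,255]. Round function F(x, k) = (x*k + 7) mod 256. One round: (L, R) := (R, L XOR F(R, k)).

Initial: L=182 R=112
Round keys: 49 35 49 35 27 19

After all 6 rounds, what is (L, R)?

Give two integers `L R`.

Answer: 22 244

Derivation:
Round 1 (k=49): L=112 R=193
Round 2 (k=35): L=193 R=26
Round 3 (k=49): L=26 R=192
Round 4 (k=35): L=192 R=93
Round 5 (k=27): L=93 R=22
Round 6 (k=19): L=22 R=244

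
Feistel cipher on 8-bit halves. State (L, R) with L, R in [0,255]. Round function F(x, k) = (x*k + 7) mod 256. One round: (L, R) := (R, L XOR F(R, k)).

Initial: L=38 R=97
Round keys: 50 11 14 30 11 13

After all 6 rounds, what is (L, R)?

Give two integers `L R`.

Round 1 (k=50): L=97 R=223
Round 2 (k=11): L=223 R=253
Round 3 (k=14): L=253 R=2
Round 4 (k=30): L=2 R=190
Round 5 (k=11): L=190 R=51
Round 6 (k=13): L=51 R=32

Answer: 51 32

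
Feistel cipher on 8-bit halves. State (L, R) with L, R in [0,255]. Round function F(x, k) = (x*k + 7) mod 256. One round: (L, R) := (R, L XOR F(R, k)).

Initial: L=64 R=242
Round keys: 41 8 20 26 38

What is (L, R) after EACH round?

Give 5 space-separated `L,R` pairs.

Round 1 (k=41): L=242 R=137
Round 2 (k=8): L=137 R=189
Round 3 (k=20): L=189 R=66
Round 4 (k=26): L=66 R=6
Round 5 (k=38): L=6 R=169

Answer: 242,137 137,189 189,66 66,6 6,169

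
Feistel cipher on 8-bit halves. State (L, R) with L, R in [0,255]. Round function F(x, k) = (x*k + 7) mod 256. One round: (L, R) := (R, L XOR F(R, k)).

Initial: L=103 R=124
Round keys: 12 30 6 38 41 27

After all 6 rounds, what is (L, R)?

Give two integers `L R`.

Answer: 196 213

Derivation:
Round 1 (k=12): L=124 R=176
Round 2 (k=30): L=176 R=219
Round 3 (k=6): L=219 R=153
Round 4 (k=38): L=153 R=102
Round 5 (k=41): L=102 R=196
Round 6 (k=27): L=196 R=213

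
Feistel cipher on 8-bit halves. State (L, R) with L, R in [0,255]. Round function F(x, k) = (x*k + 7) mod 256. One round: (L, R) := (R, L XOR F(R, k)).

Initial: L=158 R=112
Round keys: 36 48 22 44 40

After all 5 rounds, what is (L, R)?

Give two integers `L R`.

Answer: 96 127

Derivation:
Round 1 (k=36): L=112 R=89
Round 2 (k=48): L=89 R=199
Round 3 (k=22): L=199 R=120
Round 4 (k=44): L=120 R=96
Round 5 (k=40): L=96 R=127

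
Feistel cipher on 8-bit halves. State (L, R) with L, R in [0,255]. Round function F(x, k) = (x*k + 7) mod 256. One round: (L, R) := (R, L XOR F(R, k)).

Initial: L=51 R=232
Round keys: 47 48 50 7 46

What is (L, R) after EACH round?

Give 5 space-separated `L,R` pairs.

Round 1 (k=47): L=232 R=172
Round 2 (k=48): L=172 R=175
Round 3 (k=50): L=175 R=153
Round 4 (k=7): L=153 R=153
Round 5 (k=46): L=153 R=28

Answer: 232,172 172,175 175,153 153,153 153,28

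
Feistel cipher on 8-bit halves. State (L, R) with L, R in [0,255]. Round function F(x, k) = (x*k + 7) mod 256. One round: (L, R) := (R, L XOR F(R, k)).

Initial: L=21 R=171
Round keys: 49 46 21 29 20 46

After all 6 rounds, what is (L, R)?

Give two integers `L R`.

Answer: 53 154

Derivation:
Round 1 (k=49): L=171 R=215
Round 2 (k=46): L=215 R=2
Round 3 (k=21): L=2 R=230
Round 4 (k=29): L=230 R=23
Round 5 (k=20): L=23 R=53
Round 6 (k=46): L=53 R=154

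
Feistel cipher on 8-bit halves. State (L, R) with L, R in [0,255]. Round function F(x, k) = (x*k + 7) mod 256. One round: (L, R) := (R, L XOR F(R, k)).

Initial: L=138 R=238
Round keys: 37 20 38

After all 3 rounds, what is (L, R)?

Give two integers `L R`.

Answer: 253 114

Derivation:
Round 1 (k=37): L=238 R=231
Round 2 (k=20): L=231 R=253
Round 3 (k=38): L=253 R=114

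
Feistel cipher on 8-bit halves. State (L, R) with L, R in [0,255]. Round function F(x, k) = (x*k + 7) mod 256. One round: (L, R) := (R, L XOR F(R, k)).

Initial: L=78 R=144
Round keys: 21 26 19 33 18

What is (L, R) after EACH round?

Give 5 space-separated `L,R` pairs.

Answer: 144,153 153,1 1,131 131,235 235,14

Derivation:
Round 1 (k=21): L=144 R=153
Round 2 (k=26): L=153 R=1
Round 3 (k=19): L=1 R=131
Round 4 (k=33): L=131 R=235
Round 5 (k=18): L=235 R=14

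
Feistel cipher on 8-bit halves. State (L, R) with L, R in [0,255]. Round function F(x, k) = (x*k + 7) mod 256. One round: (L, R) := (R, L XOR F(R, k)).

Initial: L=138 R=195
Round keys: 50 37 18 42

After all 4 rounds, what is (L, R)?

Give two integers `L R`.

Round 1 (k=50): L=195 R=151
Round 2 (k=37): L=151 R=25
Round 3 (k=18): L=25 R=94
Round 4 (k=42): L=94 R=106

Answer: 94 106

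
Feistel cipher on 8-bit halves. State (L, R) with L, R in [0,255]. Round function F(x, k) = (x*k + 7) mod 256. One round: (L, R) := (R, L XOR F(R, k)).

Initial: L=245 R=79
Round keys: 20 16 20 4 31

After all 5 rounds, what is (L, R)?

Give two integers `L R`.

Round 1 (k=20): L=79 R=198
Round 2 (k=16): L=198 R=40
Round 3 (k=20): L=40 R=225
Round 4 (k=4): L=225 R=163
Round 5 (k=31): L=163 R=37

Answer: 163 37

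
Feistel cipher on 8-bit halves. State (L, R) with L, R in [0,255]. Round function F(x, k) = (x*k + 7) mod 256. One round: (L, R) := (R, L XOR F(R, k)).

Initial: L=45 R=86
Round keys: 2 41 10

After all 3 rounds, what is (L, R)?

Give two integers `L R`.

Round 1 (k=2): L=86 R=158
Round 2 (k=41): L=158 R=3
Round 3 (k=10): L=3 R=187

Answer: 3 187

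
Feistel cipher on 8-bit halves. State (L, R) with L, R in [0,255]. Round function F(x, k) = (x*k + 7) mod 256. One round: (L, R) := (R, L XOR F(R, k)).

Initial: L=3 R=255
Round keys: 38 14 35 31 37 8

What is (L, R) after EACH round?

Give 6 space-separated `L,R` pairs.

Round 1 (k=38): L=255 R=226
Round 2 (k=14): L=226 R=156
Round 3 (k=35): L=156 R=185
Round 4 (k=31): L=185 R=242
Round 5 (k=37): L=242 R=184
Round 6 (k=8): L=184 R=53

Answer: 255,226 226,156 156,185 185,242 242,184 184,53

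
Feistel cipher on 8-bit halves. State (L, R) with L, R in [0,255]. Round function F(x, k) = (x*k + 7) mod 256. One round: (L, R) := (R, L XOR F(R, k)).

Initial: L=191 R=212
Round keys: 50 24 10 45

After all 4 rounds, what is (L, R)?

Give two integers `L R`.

Round 1 (k=50): L=212 R=208
Round 2 (k=24): L=208 R=83
Round 3 (k=10): L=83 R=149
Round 4 (k=45): L=149 R=107

Answer: 149 107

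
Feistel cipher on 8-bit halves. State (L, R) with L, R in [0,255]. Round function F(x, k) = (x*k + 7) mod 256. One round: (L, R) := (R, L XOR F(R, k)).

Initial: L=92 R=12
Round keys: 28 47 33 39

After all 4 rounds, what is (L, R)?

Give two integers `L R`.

Round 1 (k=28): L=12 R=11
Round 2 (k=47): L=11 R=0
Round 3 (k=33): L=0 R=12
Round 4 (k=39): L=12 R=219

Answer: 12 219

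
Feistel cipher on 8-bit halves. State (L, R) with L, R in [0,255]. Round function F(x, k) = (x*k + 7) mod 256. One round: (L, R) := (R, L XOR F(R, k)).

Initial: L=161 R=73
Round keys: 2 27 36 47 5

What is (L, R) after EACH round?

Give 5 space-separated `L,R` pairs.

Round 1 (k=2): L=73 R=56
Round 2 (k=27): L=56 R=166
Round 3 (k=36): L=166 R=103
Round 4 (k=47): L=103 R=86
Round 5 (k=5): L=86 R=210

Answer: 73,56 56,166 166,103 103,86 86,210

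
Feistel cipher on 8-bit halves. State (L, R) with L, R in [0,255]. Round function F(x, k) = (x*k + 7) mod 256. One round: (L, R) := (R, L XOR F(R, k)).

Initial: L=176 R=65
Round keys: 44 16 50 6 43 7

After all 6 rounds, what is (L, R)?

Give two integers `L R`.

Round 1 (k=44): L=65 R=131
Round 2 (k=16): L=131 R=118
Round 3 (k=50): L=118 R=144
Round 4 (k=6): L=144 R=17
Round 5 (k=43): L=17 R=114
Round 6 (k=7): L=114 R=52

Answer: 114 52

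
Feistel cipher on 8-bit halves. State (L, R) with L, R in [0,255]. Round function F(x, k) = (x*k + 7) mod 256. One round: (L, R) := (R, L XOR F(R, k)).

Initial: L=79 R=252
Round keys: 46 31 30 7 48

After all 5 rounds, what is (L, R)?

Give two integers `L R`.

Round 1 (k=46): L=252 R=0
Round 2 (k=31): L=0 R=251
Round 3 (k=30): L=251 R=113
Round 4 (k=7): L=113 R=229
Round 5 (k=48): L=229 R=134

Answer: 229 134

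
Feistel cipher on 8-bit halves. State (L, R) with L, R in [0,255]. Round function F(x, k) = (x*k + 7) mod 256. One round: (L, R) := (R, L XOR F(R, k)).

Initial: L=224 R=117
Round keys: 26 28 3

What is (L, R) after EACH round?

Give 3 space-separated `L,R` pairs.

Answer: 117,9 9,118 118,96

Derivation:
Round 1 (k=26): L=117 R=9
Round 2 (k=28): L=9 R=118
Round 3 (k=3): L=118 R=96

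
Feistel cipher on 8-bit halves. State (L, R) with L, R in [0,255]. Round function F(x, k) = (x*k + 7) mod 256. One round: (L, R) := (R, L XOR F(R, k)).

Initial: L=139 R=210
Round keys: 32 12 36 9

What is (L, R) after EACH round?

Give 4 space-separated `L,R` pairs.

Answer: 210,204 204,69 69,119 119,115

Derivation:
Round 1 (k=32): L=210 R=204
Round 2 (k=12): L=204 R=69
Round 3 (k=36): L=69 R=119
Round 4 (k=9): L=119 R=115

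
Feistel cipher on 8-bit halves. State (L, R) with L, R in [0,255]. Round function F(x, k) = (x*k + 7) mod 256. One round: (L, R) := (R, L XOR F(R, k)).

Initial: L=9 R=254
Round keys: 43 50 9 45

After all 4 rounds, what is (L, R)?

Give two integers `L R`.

Round 1 (k=43): L=254 R=184
Round 2 (k=50): L=184 R=9
Round 3 (k=9): L=9 R=224
Round 4 (k=45): L=224 R=110

Answer: 224 110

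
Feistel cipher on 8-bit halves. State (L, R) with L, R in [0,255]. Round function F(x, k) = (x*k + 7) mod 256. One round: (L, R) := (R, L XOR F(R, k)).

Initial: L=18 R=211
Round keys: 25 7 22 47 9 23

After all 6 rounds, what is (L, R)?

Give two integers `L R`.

Answer: 188 7

Derivation:
Round 1 (k=25): L=211 R=176
Round 2 (k=7): L=176 R=4
Round 3 (k=22): L=4 R=239
Round 4 (k=47): L=239 R=236
Round 5 (k=9): L=236 R=188
Round 6 (k=23): L=188 R=7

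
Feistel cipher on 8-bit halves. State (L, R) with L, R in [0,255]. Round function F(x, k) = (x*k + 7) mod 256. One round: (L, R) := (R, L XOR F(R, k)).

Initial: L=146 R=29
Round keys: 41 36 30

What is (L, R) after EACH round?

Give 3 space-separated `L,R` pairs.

Round 1 (k=41): L=29 R=62
Round 2 (k=36): L=62 R=162
Round 3 (k=30): L=162 R=61

Answer: 29,62 62,162 162,61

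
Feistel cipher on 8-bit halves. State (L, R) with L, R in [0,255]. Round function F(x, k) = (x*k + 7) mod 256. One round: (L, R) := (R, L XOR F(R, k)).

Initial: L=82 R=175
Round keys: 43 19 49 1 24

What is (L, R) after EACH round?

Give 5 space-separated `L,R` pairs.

Round 1 (k=43): L=175 R=62
Round 2 (k=19): L=62 R=14
Round 3 (k=49): L=14 R=139
Round 4 (k=1): L=139 R=156
Round 5 (k=24): L=156 R=44

Answer: 175,62 62,14 14,139 139,156 156,44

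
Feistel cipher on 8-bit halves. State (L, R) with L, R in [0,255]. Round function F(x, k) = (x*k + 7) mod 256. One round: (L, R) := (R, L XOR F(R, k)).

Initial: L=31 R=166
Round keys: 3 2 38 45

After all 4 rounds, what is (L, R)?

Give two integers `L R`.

Answer: 131 123

Derivation:
Round 1 (k=3): L=166 R=230
Round 2 (k=2): L=230 R=117
Round 3 (k=38): L=117 R=131
Round 4 (k=45): L=131 R=123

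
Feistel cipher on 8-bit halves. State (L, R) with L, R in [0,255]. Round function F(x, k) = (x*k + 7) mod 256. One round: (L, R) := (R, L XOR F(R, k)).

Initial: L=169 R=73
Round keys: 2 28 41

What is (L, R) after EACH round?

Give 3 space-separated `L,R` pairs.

Round 1 (k=2): L=73 R=48
Round 2 (k=28): L=48 R=14
Round 3 (k=41): L=14 R=117

Answer: 73,48 48,14 14,117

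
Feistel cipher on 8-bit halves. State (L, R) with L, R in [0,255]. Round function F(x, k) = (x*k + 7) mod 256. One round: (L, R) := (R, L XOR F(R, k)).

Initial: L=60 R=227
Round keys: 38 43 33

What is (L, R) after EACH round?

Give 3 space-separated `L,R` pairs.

Round 1 (k=38): L=227 R=133
Round 2 (k=43): L=133 R=189
Round 3 (k=33): L=189 R=225

Answer: 227,133 133,189 189,225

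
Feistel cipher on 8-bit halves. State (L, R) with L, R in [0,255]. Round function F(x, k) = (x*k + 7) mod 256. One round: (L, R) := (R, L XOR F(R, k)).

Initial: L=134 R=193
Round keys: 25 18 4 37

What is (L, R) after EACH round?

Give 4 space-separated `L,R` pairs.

Answer: 193,102 102,242 242,169 169,134

Derivation:
Round 1 (k=25): L=193 R=102
Round 2 (k=18): L=102 R=242
Round 3 (k=4): L=242 R=169
Round 4 (k=37): L=169 R=134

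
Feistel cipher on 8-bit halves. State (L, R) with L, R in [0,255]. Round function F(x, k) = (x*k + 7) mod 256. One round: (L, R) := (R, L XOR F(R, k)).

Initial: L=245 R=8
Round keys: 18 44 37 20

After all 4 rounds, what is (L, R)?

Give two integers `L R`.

Answer: 120 176

Derivation:
Round 1 (k=18): L=8 R=98
Round 2 (k=44): L=98 R=215
Round 3 (k=37): L=215 R=120
Round 4 (k=20): L=120 R=176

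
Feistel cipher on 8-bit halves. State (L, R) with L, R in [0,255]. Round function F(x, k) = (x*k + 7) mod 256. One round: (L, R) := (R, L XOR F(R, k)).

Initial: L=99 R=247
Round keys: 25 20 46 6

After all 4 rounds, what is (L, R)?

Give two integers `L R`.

Round 1 (k=25): L=247 R=69
Round 2 (k=20): L=69 R=156
Round 3 (k=46): L=156 R=74
Round 4 (k=6): L=74 R=95

Answer: 74 95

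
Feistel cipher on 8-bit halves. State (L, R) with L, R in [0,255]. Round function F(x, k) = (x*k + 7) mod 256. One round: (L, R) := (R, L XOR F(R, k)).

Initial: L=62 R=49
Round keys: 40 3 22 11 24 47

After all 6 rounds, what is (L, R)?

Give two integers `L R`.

Answer: 143 188

Derivation:
Round 1 (k=40): L=49 R=145
Round 2 (k=3): L=145 R=139
Round 3 (k=22): L=139 R=104
Round 4 (k=11): L=104 R=244
Round 5 (k=24): L=244 R=143
Round 6 (k=47): L=143 R=188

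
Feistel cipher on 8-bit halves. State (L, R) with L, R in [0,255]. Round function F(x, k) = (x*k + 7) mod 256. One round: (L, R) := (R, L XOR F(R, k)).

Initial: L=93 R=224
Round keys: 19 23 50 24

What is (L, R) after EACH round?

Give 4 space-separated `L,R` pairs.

Round 1 (k=19): L=224 R=250
Round 2 (k=23): L=250 R=157
Round 3 (k=50): L=157 R=75
Round 4 (k=24): L=75 R=146

Answer: 224,250 250,157 157,75 75,146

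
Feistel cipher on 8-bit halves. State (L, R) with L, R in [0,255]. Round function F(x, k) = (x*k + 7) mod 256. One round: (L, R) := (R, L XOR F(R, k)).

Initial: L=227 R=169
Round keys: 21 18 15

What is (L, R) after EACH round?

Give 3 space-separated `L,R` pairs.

Round 1 (k=21): L=169 R=7
Round 2 (k=18): L=7 R=44
Round 3 (k=15): L=44 R=156

Answer: 169,7 7,44 44,156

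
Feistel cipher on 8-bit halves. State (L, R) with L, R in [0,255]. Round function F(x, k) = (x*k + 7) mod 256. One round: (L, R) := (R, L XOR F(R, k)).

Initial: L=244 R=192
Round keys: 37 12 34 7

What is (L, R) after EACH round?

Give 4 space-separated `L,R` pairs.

Round 1 (k=37): L=192 R=51
Round 2 (k=12): L=51 R=171
Round 3 (k=34): L=171 R=142
Round 4 (k=7): L=142 R=66

Answer: 192,51 51,171 171,142 142,66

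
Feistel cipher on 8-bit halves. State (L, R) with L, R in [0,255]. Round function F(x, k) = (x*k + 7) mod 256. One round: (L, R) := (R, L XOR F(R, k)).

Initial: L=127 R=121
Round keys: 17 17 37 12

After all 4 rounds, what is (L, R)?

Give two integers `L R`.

Round 1 (k=17): L=121 R=111
Round 2 (k=17): L=111 R=31
Round 3 (k=37): L=31 R=237
Round 4 (k=12): L=237 R=60

Answer: 237 60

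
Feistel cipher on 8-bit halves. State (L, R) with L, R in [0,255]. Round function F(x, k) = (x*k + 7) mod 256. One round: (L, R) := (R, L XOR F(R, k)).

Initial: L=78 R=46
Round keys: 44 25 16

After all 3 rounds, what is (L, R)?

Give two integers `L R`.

Round 1 (k=44): L=46 R=161
Round 2 (k=25): L=161 R=238
Round 3 (k=16): L=238 R=70

Answer: 238 70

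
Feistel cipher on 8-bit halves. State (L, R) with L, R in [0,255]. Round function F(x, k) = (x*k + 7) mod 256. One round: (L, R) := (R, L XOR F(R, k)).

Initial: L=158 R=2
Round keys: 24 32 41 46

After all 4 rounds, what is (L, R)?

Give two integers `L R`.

Answer: 93 152

Derivation:
Round 1 (k=24): L=2 R=169
Round 2 (k=32): L=169 R=37
Round 3 (k=41): L=37 R=93
Round 4 (k=46): L=93 R=152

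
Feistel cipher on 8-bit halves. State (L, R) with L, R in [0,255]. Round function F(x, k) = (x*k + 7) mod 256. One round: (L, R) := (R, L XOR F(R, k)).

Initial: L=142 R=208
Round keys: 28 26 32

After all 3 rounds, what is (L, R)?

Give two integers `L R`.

Round 1 (k=28): L=208 R=73
Round 2 (k=26): L=73 R=161
Round 3 (k=32): L=161 R=110

Answer: 161 110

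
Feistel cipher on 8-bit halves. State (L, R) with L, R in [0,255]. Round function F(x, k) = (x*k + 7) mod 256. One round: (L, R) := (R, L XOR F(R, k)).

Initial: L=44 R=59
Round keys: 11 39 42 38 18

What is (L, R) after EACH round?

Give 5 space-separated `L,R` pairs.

Answer: 59,188 188,144 144,27 27,153 153,210

Derivation:
Round 1 (k=11): L=59 R=188
Round 2 (k=39): L=188 R=144
Round 3 (k=42): L=144 R=27
Round 4 (k=38): L=27 R=153
Round 5 (k=18): L=153 R=210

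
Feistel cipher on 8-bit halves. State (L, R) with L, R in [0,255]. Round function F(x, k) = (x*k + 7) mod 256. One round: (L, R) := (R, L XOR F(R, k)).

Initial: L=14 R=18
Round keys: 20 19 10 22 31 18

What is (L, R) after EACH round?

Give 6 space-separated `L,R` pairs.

Answer: 18,97 97,40 40,246 246,3 3,146 146,72

Derivation:
Round 1 (k=20): L=18 R=97
Round 2 (k=19): L=97 R=40
Round 3 (k=10): L=40 R=246
Round 4 (k=22): L=246 R=3
Round 5 (k=31): L=3 R=146
Round 6 (k=18): L=146 R=72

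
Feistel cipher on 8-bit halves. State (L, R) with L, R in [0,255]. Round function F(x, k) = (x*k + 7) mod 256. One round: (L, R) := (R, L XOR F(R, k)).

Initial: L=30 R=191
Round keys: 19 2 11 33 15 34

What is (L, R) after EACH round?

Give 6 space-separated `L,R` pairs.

Round 1 (k=19): L=191 R=42
Round 2 (k=2): L=42 R=228
Round 3 (k=11): L=228 R=249
Round 4 (k=33): L=249 R=196
Round 5 (k=15): L=196 R=122
Round 6 (k=34): L=122 R=255

Answer: 191,42 42,228 228,249 249,196 196,122 122,255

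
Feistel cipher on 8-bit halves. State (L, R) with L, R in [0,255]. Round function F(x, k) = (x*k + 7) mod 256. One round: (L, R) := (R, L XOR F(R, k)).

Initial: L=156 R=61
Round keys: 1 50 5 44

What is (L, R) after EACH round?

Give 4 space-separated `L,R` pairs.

Answer: 61,216 216,10 10,225 225,185

Derivation:
Round 1 (k=1): L=61 R=216
Round 2 (k=50): L=216 R=10
Round 3 (k=5): L=10 R=225
Round 4 (k=44): L=225 R=185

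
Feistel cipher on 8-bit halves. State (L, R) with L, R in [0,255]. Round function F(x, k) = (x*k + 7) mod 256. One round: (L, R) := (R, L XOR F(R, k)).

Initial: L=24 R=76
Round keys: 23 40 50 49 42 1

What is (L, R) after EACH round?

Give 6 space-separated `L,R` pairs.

Answer: 76,195 195,51 51,62 62,214 214,29 29,242

Derivation:
Round 1 (k=23): L=76 R=195
Round 2 (k=40): L=195 R=51
Round 3 (k=50): L=51 R=62
Round 4 (k=49): L=62 R=214
Round 5 (k=42): L=214 R=29
Round 6 (k=1): L=29 R=242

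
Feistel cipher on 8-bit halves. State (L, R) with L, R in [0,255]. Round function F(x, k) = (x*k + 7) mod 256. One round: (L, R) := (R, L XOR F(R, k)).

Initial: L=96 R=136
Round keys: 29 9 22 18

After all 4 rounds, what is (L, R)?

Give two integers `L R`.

Round 1 (k=29): L=136 R=15
Round 2 (k=9): L=15 R=6
Round 3 (k=22): L=6 R=132
Round 4 (k=18): L=132 R=73

Answer: 132 73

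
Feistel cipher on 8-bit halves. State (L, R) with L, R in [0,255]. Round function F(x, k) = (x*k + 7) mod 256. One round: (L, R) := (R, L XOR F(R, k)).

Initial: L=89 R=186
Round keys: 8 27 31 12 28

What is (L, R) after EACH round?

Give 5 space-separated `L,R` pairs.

Answer: 186,142 142,187 187,34 34,36 36,213

Derivation:
Round 1 (k=8): L=186 R=142
Round 2 (k=27): L=142 R=187
Round 3 (k=31): L=187 R=34
Round 4 (k=12): L=34 R=36
Round 5 (k=28): L=36 R=213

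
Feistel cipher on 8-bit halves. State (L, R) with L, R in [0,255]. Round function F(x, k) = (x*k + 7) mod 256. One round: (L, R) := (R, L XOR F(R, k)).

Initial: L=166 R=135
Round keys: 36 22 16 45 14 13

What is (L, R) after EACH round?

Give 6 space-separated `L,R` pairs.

Round 1 (k=36): L=135 R=165
Round 2 (k=22): L=165 R=178
Round 3 (k=16): L=178 R=130
Round 4 (k=45): L=130 R=83
Round 5 (k=14): L=83 R=19
Round 6 (k=13): L=19 R=173

Answer: 135,165 165,178 178,130 130,83 83,19 19,173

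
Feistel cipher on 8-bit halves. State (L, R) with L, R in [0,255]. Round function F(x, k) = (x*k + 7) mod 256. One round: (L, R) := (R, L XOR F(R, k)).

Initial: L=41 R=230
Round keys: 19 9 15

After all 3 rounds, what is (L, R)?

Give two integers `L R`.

Answer: 81 246

Derivation:
Round 1 (k=19): L=230 R=48
Round 2 (k=9): L=48 R=81
Round 3 (k=15): L=81 R=246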